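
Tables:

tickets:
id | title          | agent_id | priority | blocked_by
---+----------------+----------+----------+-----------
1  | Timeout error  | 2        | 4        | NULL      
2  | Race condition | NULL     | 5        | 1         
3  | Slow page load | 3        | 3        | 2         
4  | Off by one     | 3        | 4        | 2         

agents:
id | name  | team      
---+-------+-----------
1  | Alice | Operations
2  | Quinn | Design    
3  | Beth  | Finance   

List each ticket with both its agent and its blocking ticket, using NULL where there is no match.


Two LEFT JOINs from the same base table tickets: one to agents via agent_id, one to tickets itself via blocked_by. Both are LEFT so every ticket is preserved.
Match against agents:
  - ticket 1 (Timeout error): agent_id=2 -> matches Quinn
  - ticket 2 (Race condition): agent_id=NULL, no match -> kept with NULL
  - ticket 3 (Slow page load): agent_id=3 -> matches Beth
  - ticket 4 (Off by one): agent_id=3 -> matches Beth
Match against tickets (self):
  - ticket 1 (Timeout error): blocked_by=NULL -> NULL
  - ticket 2 (Race condition): blocked_by=1 -> Timeout error
  - ticket 3 (Slow page load): blocked_by=2 -> Race condition
  - ticket 4 (Off by one): blocked_by=2 -> Race condition

SQL:
SELECT a.title, b.name AS agent, c.title AS blocked_by
FROM tickets a
LEFT JOIN agents b ON a.agent_id = b.id
LEFT JOIN tickets c ON a.blocked_by = c.id

Result:
title          | agent | blocked_by    
---------------+-------+---------------
Timeout error  | Quinn | NULL          
Race condition | NULL  | Timeout error 
Slow page load | Beth  | Race condition
Off by one     | Beth  | Race condition


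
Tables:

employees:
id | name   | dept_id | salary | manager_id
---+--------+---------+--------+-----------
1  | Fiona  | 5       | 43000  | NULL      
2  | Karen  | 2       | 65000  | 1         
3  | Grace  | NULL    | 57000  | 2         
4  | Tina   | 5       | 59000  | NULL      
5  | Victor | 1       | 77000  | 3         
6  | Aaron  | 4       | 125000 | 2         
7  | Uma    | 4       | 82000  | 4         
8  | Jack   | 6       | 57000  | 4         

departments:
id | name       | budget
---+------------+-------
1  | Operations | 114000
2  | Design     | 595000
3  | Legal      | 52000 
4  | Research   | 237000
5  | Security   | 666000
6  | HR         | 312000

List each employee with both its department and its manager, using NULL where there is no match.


Two LEFT JOINs from the same base table employees: one to departments via dept_id, one to employees itself via manager_id. Both are LEFT so every employee is preserved.
Match against departments:
  - employee 1 (Fiona): dept_id=5 -> matches Security
  - employee 2 (Karen): dept_id=2 -> matches Design
  - employee 3 (Grace): dept_id=NULL, no match -> kept with NULL
  - employee 4 (Tina): dept_id=5 -> matches Security
  - employee 5 (Victor): dept_id=1 -> matches Operations
  - employee 6 (Aaron): dept_id=4 -> matches Research
  - employee 7 (Uma): dept_id=4 -> matches Research
  - employee 8 (Jack): dept_id=6 -> matches HR
Match against employees (self):
  - employee 1 (Fiona): manager_id=NULL -> NULL
  - employee 2 (Karen): manager_id=1 -> Fiona
  - employee 3 (Grace): manager_id=2 -> Karen
  - employee 4 (Tina): manager_id=NULL -> NULL
  - employee 5 (Victor): manager_id=3 -> Grace
  - employee 6 (Aaron): manager_id=2 -> Karen
  - employee 7 (Uma): manager_id=4 -> Tina
  - employee 8 (Jack): manager_id=4 -> Tina

SQL:
SELECT a.name, b.name AS department, c.name AS manager
FROM employees a
LEFT JOIN departments b ON a.dept_id = b.id
LEFT JOIN employees c ON a.manager_id = c.id

Result:
name   | department | manager
-------+------------+--------
Fiona  | Security   | NULL   
Karen  | Design     | Fiona  
Grace  | NULL       | Karen  
Tina   | Security   | NULL   
Victor | Operations | Grace  
Aaron  | Research   | Karen  
Uma    | Research   | Tina   
Jack   | HR         | Tina   


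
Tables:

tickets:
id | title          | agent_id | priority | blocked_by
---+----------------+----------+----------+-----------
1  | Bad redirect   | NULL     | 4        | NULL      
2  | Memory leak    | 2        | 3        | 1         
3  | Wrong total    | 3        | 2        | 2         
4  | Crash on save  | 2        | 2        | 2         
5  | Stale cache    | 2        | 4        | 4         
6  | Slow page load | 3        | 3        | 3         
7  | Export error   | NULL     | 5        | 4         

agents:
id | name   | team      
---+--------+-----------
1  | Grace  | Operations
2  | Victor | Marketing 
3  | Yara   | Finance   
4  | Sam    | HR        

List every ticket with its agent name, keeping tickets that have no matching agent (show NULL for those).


LEFT JOIN keeps every row from tickets (the left table); where agent_id has no match in agents, the agent columns become NULL. Walk through each ticket:
  - ticket 1 (Bad redirect): agent_id=NULL, no match -> kept with NULL
  - ticket 2 (Memory leak): agent_id=2 -> matches Victor
  - ticket 3 (Wrong total): agent_id=3 -> matches Yara
  - ticket 4 (Crash on save): agent_id=2 -> matches Victor
  - ticket 5 (Stale cache): agent_id=2 -> matches Victor
  - ticket 6 (Slow page load): agent_id=3 -> matches Yara
  - ticket 7 (Export error): agent_id=NULL, no match -> kept with NULL
All 7 rows appear; 2 have NULL agent.

SQL:
SELECT a.title, b.name AS agent
FROM tickets a
LEFT JOIN agents b ON a.agent_id = b.id

Result:
title          | agent 
---------------+-------
Bad redirect   | NULL  
Memory leak    | Victor
Wrong total    | Yara  
Crash on save  | Victor
Stale cache    | Victor
Slow page load | Yara  
Export error   | NULL  


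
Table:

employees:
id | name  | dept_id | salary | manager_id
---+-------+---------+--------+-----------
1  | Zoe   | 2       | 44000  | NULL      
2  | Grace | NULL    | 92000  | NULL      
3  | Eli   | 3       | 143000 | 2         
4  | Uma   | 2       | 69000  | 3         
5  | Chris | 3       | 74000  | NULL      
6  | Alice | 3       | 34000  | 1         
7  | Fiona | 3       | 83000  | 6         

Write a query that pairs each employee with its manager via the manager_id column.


This is a self-join: employees is joined to a second copy of itself, matching each row's manager_id to another row's id. Use LEFT JOIN so rows with manager_id=NULL are kept.
  - employee 1 (Zoe): manager_id=NULL -> NULL
  - employee 2 (Grace): manager_id=NULL -> NULL
  - employee 3 (Eli): manager_id=2 -> Grace
  - employee 4 (Uma): manager_id=3 -> Eli
  - employee 5 (Chris): manager_id=NULL -> NULL
  - employee 6 (Alice): manager_id=1 -> Zoe
  - employee 7 (Fiona): manager_id=6 -> Alice

SQL:
SELECT a.name AS item, b.name AS manager
FROM employees a
LEFT JOIN employees b ON a.manager_id = b.id

Result:
item  | manager
------+--------
Zoe   | NULL   
Grace | NULL   
Eli   | Grace  
Uma   | Eli    
Chris | NULL   
Alice | Zoe    
Fiona | Alice  


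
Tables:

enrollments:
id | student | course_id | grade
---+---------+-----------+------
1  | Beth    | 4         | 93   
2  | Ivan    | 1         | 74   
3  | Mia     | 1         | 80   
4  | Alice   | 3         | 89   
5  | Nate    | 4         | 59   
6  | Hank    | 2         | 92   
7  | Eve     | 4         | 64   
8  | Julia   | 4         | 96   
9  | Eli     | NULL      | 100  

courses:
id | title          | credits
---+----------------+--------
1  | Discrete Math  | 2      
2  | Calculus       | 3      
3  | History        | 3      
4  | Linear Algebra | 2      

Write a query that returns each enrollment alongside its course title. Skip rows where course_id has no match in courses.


INNER JOIN keeps only enrollments rows whose course_id matches an id in courses. Walk through each enrollment:
  - enrollment 1 (Beth): course_id=4 -> matches Linear Algebra
  - enrollment 2 (Ivan): course_id=1 -> matches Discrete Math
  - enrollment 3 (Mia): course_id=1 -> matches Discrete Math
  - enrollment 4 (Alice): course_id=3 -> matches History
  - enrollment 5 (Nate): course_id=4 -> matches Linear Algebra
  - enrollment 6 (Hank): course_id=2 -> matches Calculus
  - enrollment 7 (Eve): course_id=4 -> matches Linear Algebra
  - enrollment 8 (Julia): course_id=4 -> matches Linear Algebra
  - enrollment 9 (Eli): course_id=NULL, no match -> dropped
So 1 of 9 rows is dropped.

SQL:
SELECT a.student, b.title AS course
FROM enrollments a
INNER JOIN courses b ON a.course_id = b.id

Result:
student | course        
--------+---------------
Beth    | Linear Algebra
Ivan    | Discrete Math 
Mia     | Discrete Math 
Alice   | History       
Nate    | Linear Algebra
Hank    | Calculus      
Eve     | Linear Algebra
Julia   | Linear Algebra


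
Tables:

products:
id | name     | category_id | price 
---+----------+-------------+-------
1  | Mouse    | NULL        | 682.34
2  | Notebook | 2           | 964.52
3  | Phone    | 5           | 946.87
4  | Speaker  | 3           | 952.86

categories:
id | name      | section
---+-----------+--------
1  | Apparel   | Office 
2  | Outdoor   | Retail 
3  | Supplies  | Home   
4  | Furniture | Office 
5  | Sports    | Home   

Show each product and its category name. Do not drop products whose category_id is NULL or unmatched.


LEFT JOIN keeps every row from products (the left table); where category_id has no match in categories, the category columns become NULL. Walk through each product:
  - product 1 (Mouse): category_id=NULL, no match -> kept with NULL
  - product 2 (Notebook): category_id=2 -> matches Outdoor
  - product 3 (Phone): category_id=5 -> matches Sports
  - product 4 (Speaker): category_id=3 -> matches Supplies
All 4 rows appear; 1 has NULL category.

SQL:
SELECT a.name, b.name AS category
FROM products a
LEFT JOIN categories b ON a.category_id = b.id

Result:
name     | category
---------+---------
Mouse    | NULL    
Notebook | Outdoor 
Phone    | Sports  
Speaker  | Supplies


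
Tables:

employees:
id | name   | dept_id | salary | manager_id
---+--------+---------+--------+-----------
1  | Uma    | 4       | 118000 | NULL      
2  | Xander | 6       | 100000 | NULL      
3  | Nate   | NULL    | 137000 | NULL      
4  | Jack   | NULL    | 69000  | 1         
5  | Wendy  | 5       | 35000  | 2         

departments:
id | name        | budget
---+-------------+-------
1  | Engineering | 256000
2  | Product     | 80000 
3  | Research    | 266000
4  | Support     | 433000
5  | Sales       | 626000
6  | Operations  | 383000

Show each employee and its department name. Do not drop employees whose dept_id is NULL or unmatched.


LEFT JOIN keeps every row from employees (the left table); where dept_id has no match in departments, the department columns become NULL. Walk through each employee:
  - employee 1 (Uma): dept_id=4 -> matches Support
  - employee 2 (Xander): dept_id=6 -> matches Operations
  - employee 3 (Nate): dept_id=NULL, no match -> kept with NULL
  - employee 4 (Jack): dept_id=NULL, no match -> kept with NULL
  - employee 5 (Wendy): dept_id=5 -> matches Sales
All 5 rows appear; 2 have NULL department.

SQL:
SELECT a.name, b.name AS department
FROM employees a
LEFT JOIN departments b ON a.dept_id = b.id

Result:
name   | department
-------+-----------
Uma    | Support   
Xander | Operations
Nate   | NULL      
Jack   | NULL      
Wendy  | Sales     


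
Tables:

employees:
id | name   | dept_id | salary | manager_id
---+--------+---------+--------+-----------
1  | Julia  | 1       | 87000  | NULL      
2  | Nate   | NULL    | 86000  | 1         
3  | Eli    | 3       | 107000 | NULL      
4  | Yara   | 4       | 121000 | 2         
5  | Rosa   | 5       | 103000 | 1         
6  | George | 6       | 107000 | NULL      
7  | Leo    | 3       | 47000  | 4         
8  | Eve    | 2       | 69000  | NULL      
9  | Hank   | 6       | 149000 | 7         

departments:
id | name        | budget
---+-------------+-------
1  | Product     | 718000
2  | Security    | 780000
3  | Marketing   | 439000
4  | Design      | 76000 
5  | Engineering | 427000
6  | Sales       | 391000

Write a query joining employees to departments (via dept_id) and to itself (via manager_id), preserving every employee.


Two LEFT JOINs from the same base table employees: one to departments via dept_id, one to employees itself via manager_id. Both are LEFT so every employee is preserved.
Match against departments:
  - employee 1 (Julia): dept_id=1 -> matches Product
  - employee 2 (Nate): dept_id=NULL, no match -> kept with NULL
  - employee 3 (Eli): dept_id=3 -> matches Marketing
  - employee 4 (Yara): dept_id=4 -> matches Design
  - employee 5 (Rosa): dept_id=5 -> matches Engineering
  - employee 6 (George): dept_id=6 -> matches Sales
  - employee 7 (Leo): dept_id=3 -> matches Marketing
  - employee 8 (Eve): dept_id=2 -> matches Security
  - employee 9 (Hank): dept_id=6 -> matches Sales
Match against employees (self):
  - employee 1 (Julia): manager_id=NULL -> NULL
  - employee 2 (Nate): manager_id=1 -> Julia
  - employee 3 (Eli): manager_id=NULL -> NULL
  - employee 4 (Yara): manager_id=2 -> Nate
  - employee 5 (Rosa): manager_id=1 -> Julia
  - employee 6 (George): manager_id=NULL -> NULL
  - employee 7 (Leo): manager_id=4 -> Yara
  - employee 8 (Eve): manager_id=NULL -> NULL
  - employee 9 (Hank): manager_id=7 -> Leo

SQL:
SELECT a.name, b.name AS department, c.name AS manager
FROM employees a
LEFT JOIN departments b ON a.dept_id = b.id
LEFT JOIN employees c ON a.manager_id = c.id

Result:
name   | department  | manager
-------+-------------+--------
Julia  | Product     | NULL   
Nate   | NULL        | Julia  
Eli    | Marketing   | NULL   
Yara   | Design      | Nate   
Rosa   | Engineering | Julia  
George | Sales       | NULL   
Leo    | Marketing   | Yara   
Eve    | Security    | NULL   
Hank   | Sales       | Leo    


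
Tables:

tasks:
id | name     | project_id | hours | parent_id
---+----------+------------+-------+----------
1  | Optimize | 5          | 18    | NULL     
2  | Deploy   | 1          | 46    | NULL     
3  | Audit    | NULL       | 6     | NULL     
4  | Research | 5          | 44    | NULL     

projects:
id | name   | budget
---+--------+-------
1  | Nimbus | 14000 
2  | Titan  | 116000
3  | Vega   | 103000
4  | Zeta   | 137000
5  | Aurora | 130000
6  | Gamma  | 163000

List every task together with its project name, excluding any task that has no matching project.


INNER JOIN keeps only tasks rows whose project_id matches an id in projects. Walk through each task:
  - task 1 (Optimize): project_id=5 -> matches Aurora
  - task 2 (Deploy): project_id=1 -> matches Nimbus
  - task 3 (Audit): project_id=NULL, no match -> dropped
  - task 4 (Research): project_id=5 -> matches Aurora
So 1 of 4 rows is dropped.

SQL:
SELECT a.name, b.name AS project
FROM tasks a
INNER JOIN projects b ON a.project_id = b.id

Result:
name     | project
---------+--------
Optimize | Aurora 
Deploy   | Nimbus 
Research | Aurora 


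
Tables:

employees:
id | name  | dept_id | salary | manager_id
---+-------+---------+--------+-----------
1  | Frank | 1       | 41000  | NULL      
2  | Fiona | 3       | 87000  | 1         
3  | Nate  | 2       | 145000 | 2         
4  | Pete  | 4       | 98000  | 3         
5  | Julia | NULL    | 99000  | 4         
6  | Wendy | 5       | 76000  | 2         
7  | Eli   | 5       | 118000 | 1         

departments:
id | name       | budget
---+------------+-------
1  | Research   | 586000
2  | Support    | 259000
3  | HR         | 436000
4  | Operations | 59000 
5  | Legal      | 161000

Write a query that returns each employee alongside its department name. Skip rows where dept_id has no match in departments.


INNER JOIN keeps only employees rows whose dept_id matches an id in departments. Walk through each employee:
  - employee 1 (Frank): dept_id=1 -> matches Research
  - employee 2 (Fiona): dept_id=3 -> matches HR
  - employee 3 (Nate): dept_id=2 -> matches Support
  - employee 4 (Pete): dept_id=4 -> matches Operations
  - employee 5 (Julia): dept_id=NULL, no match -> dropped
  - employee 6 (Wendy): dept_id=5 -> matches Legal
  - employee 7 (Eli): dept_id=5 -> matches Legal
So 1 of 7 rows is dropped.

SQL:
SELECT a.name, b.name AS department
FROM employees a
INNER JOIN departments b ON a.dept_id = b.id

Result:
name  | department
------+-----------
Frank | Research  
Fiona | HR        
Nate  | Support   
Pete  | Operations
Wendy | Legal     
Eli   | Legal     


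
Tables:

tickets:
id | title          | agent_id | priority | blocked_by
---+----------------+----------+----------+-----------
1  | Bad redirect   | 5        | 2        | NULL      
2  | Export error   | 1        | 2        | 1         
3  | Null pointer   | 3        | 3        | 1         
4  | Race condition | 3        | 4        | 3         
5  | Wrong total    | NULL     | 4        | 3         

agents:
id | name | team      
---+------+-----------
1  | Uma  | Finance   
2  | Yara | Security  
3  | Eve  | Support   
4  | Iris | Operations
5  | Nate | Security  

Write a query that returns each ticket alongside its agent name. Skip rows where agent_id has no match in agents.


INNER JOIN keeps only tickets rows whose agent_id matches an id in agents. Walk through each ticket:
  - ticket 1 (Bad redirect): agent_id=5 -> matches Nate
  - ticket 2 (Export error): agent_id=1 -> matches Uma
  - ticket 3 (Null pointer): agent_id=3 -> matches Eve
  - ticket 4 (Race condition): agent_id=3 -> matches Eve
  - ticket 5 (Wrong total): agent_id=NULL, no match -> dropped
So 1 of 5 rows is dropped.

SQL:
SELECT a.title, b.name AS agent
FROM tickets a
INNER JOIN agents b ON a.agent_id = b.id

Result:
title          | agent
---------------+------
Bad redirect   | Nate 
Export error   | Uma  
Null pointer   | Eve  
Race condition | Eve  


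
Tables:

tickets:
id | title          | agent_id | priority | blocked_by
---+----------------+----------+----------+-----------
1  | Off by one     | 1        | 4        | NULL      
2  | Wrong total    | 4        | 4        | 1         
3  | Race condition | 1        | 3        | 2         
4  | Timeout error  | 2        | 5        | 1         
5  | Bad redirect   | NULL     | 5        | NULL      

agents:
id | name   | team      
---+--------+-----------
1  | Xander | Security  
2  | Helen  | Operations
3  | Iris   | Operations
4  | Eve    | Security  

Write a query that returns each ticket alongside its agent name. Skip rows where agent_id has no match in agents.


INNER JOIN keeps only tickets rows whose agent_id matches an id in agents. Walk through each ticket:
  - ticket 1 (Off by one): agent_id=1 -> matches Xander
  - ticket 2 (Wrong total): agent_id=4 -> matches Eve
  - ticket 3 (Race condition): agent_id=1 -> matches Xander
  - ticket 4 (Timeout error): agent_id=2 -> matches Helen
  - ticket 5 (Bad redirect): agent_id=NULL, no match -> dropped
So 1 of 5 rows is dropped.

SQL:
SELECT a.title, b.name AS agent
FROM tickets a
INNER JOIN agents b ON a.agent_id = b.id

Result:
title          | agent 
---------------+-------
Off by one     | Xander
Wrong total    | Eve   
Race condition | Xander
Timeout error  | Helen 


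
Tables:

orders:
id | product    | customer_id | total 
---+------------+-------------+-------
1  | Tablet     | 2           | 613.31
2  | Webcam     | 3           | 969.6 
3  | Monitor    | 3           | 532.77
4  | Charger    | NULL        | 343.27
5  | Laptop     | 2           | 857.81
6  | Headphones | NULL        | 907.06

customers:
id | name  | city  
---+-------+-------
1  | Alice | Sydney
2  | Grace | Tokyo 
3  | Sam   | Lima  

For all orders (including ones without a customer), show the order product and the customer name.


LEFT JOIN keeps every row from orders (the left table); where customer_id has no match in customers, the customer columns become NULL. Walk through each order:
  - order 1 (Tablet): customer_id=2 -> matches Grace
  - order 2 (Webcam): customer_id=3 -> matches Sam
  - order 3 (Monitor): customer_id=3 -> matches Sam
  - order 4 (Charger): customer_id=NULL, no match -> kept with NULL
  - order 5 (Laptop): customer_id=2 -> matches Grace
  - order 6 (Headphones): customer_id=NULL, no match -> kept with NULL
All 6 rows appear; 2 have NULL customer.

SQL:
SELECT a.product, b.name AS customer
FROM orders a
LEFT JOIN customers b ON a.customer_id = b.id

Result:
product    | customer
-----------+---------
Tablet     | Grace   
Webcam     | Sam     
Monitor    | Sam     
Charger    | NULL    
Laptop     | Grace   
Headphones | NULL    


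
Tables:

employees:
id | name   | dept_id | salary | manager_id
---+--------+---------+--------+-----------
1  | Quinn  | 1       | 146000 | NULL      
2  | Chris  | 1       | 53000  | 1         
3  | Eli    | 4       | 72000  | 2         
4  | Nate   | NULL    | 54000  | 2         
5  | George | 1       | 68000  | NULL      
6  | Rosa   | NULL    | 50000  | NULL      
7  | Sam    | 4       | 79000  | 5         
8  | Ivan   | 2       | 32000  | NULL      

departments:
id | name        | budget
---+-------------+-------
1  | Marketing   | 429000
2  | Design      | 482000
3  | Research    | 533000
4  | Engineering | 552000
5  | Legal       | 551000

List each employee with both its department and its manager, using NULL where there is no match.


Two LEFT JOINs from the same base table employees: one to departments via dept_id, one to employees itself via manager_id. Both are LEFT so every employee is preserved.
Match against departments:
  - employee 1 (Quinn): dept_id=1 -> matches Marketing
  - employee 2 (Chris): dept_id=1 -> matches Marketing
  - employee 3 (Eli): dept_id=4 -> matches Engineering
  - employee 4 (Nate): dept_id=NULL, no match -> kept with NULL
  - employee 5 (George): dept_id=1 -> matches Marketing
  - employee 6 (Rosa): dept_id=NULL, no match -> kept with NULL
  - employee 7 (Sam): dept_id=4 -> matches Engineering
  - employee 8 (Ivan): dept_id=2 -> matches Design
Match against employees (self):
  - employee 1 (Quinn): manager_id=NULL -> NULL
  - employee 2 (Chris): manager_id=1 -> Quinn
  - employee 3 (Eli): manager_id=2 -> Chris
  - employee 4 (Nate): manager_id=2 -> Chris
  - employee 5 (George): manager_id=NULL -> NULL
  - employee 6 (Rosa): manager_id=NULL -> NULL
  - employee 7 (Sam): manager_id=5 -> George
  - employee 8 (Ivan): manager_id=NULL -> NULL

SQL:
SELECT a.name, b.name AS department, c.name AS manager
FROM employees a
LEFT JOIN departments b ON a.dept_id = b.id
LEFT JOIN employees c ON a.manager_id = c.id

Result:
name   | department  | manager
-------+-------------+--------
Quinn  | Marketing   | NULL   
Chris  | Marketing   | Quinn  
Eli    | Engineering | Chris  
Nate   | NULL        | Chris  
George | Marketing   | NULL   
Rosa   | NULL        | NULL   
Sam    | Engineering | George 
Ivan   | Design      | NULL   


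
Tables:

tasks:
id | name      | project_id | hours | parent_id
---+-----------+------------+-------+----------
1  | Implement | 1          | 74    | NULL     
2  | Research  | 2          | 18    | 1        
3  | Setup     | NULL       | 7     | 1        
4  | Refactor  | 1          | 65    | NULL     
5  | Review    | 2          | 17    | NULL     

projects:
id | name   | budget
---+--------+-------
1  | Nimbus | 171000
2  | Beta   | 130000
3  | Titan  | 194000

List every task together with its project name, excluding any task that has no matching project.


INNER JOIN keeps only tasks rows whose project_id matches an id in projects. Walk through each task:
  - task 1 (Implement): project_id=1 -> matches Nimbus
  - task 2 (Research): project_id=2 -> matches Beta
  - task 3 (Setup): project_id=NULL, no match -> dropped
  - task 4 (Refactor): project_id=1 -> matches Nimbus
  - task 5 (Review): project_id=2 -> matches Beta
So 1 of 5 rows is dropped.

SQL:
SELECT a.name, b.name AS project
FROM tasks a
INNER JOIN projects b ON a.project_id = b.id

Result:
name      | project
----------+--------
Implement | Nimbus 
Research  | Beta   
Refactor  | Nimbus 
Review    | Beta   


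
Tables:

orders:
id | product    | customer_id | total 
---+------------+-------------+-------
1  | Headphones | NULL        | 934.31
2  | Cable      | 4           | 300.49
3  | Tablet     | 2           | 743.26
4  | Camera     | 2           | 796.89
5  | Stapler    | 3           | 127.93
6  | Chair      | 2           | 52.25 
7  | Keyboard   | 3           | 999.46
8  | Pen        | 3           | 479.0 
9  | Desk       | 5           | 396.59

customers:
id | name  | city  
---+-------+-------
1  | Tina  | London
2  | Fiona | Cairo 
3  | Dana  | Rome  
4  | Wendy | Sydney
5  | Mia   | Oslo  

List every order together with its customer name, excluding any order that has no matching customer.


INNER JOIN keeps only orders rows whose customer_id matches an id in customers. Walk through each order:
  - order 1 (Headphones): customer_id=NULL, no match -> dropped
  - order 2 (Cable): customer_id=4 -> matches Wendy
  - order 3 (Tablet): customer_id=2 -> matches Fiona
  - order 4 (Camera): customer_id=2 -> matches Fiona
  - order 5 (Stapler): customer_id=3 -> matches Dana
  - order 6 (Chair): customer_id=2 -> matches Fiona
  - order 7 (Keyboard): customer_id=3 -> matches Dana
  - order 8 (Pen): customer_id=3 -> matches Dana
  - order 9 (Desk): customer_id=5 -> matches Mia
So 1 of 9 rows is dropped.

SQL:
SELECT a.product, b.name AS customer
FROM orders a
INNER JOIN customers b ON a.customer_id = b.id

Result:
product  | customer
---------+---------
Cable    | Wendy   
Tablet   | Fiona   
Camera   | Fiona   
Stapler  | Dana    
Chair    | Fiona   
Keyboard | Dana    
Pen      | Dana    
Desk     | Mia     


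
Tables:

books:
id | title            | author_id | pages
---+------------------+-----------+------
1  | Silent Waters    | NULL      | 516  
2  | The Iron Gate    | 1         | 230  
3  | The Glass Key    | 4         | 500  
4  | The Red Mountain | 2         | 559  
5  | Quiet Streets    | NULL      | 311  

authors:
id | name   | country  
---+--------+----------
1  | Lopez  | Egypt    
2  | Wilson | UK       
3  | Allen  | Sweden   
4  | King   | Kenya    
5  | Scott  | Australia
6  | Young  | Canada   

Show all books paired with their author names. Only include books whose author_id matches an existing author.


INNER JOIN keeps only books rows whose author_id matches an id in authors. Walk through each book:
  - book 1 (Silent Waters): author_id=NULL, no match -> dropped
  - book 2 (The Iron Gate): author_id=1 -> matches Lopez
  - book 3 (The Glass Key): author_id=4 -> matches King
  - book 4 (The Red Mountain): author_id=2 -> matches Wilson
  - book 5 (Quiet Streets): author_id=NULL, no match -> dropped
So 2 of 5 rows are dropped.

SQL:
SELECT a.title, b.name AS author
FROM books a
INNER JOIN authors b ON a.author_id = b.id

Result:
title            | author
-----------------+-------
The Iron Gate    | Lopez 
The Glass Key    | King  
The Red Mountain | Wilson


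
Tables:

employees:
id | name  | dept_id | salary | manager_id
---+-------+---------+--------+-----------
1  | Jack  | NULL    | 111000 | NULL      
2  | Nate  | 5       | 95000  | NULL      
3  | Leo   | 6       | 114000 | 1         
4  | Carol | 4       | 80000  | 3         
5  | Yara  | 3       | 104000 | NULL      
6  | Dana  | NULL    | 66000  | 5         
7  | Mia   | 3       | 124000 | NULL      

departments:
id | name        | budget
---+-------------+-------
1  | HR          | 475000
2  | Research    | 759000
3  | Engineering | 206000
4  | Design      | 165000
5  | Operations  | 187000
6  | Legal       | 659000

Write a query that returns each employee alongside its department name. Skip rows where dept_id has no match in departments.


INNER JOIN keeps only employees rows whose dept_id matches an id in departments. Walk through each employee:
  - employee 1 (Jack): dept_id=NULL, no match -> dropped
  - employee 2 (Nate): dept_id=5 -> matches Operations
  - employee 3 (Leo): dept_id=6 -> matches Legal
  - employee 4 (Carol): dept_id=4 -> matches Design
  - employee 5 (Yara): dept_id=3 -> matches Engineering
  - employee 6 (Dana): dept_id=NULL, no match -> dropped
  - employee 7 (Mia): dept_id=3 -> matches Engineering
So 2 of 7 rows are dropped.

SQL:
SELECT a.name, b.name AS department
FROM employees a
INNER JOIN departments b ON a.dept_id = b.id

Result:
name  | department 
------+------------
Nate  | Operations 
Leo   | Legal      
Carol | Design     
Yara  | Engineering
Mia   | Engineering


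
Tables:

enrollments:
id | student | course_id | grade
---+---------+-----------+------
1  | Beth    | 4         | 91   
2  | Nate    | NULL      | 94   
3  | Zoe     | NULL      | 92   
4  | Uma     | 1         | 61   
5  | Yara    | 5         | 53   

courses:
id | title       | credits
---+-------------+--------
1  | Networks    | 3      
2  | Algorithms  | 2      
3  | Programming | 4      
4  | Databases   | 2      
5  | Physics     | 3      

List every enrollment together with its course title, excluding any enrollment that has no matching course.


INNER JOIN keeps only enrollments rows whose course_id matches an id in courses. Walk through each enrollment:
  - enrollment 1 (Beth): course_id=4 -> matches Databases
  - enrollment 2 (Nate): course_id=NULL, no match -> dropped
  - enrollment 3 (Zoe): course_id=NULL, no match -> dropped
  - enrollment 4 (Uma): course_id=1 -> matches Networks
  - enrollment 5 (Yara): course_id=5 -> matches Physics
So 2 of 5 rows are dropped.

SQL:
SELECT a.student, b.title AS course
FROM enrollments a
INNER JOIN courses b ON a.course_id = b.id

Result:
student | course   
--------+----------
Beth    | Databases
Uma     | Networks 
Yara    | Physics  


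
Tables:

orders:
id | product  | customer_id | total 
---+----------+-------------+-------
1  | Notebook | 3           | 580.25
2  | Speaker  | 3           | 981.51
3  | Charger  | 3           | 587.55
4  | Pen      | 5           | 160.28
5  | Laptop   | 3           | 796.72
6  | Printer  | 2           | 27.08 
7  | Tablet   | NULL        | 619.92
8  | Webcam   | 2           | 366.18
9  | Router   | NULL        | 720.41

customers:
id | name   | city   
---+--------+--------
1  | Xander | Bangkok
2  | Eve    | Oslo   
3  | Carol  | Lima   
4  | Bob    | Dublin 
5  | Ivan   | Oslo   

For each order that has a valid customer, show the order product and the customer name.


INNER JOIN keeps only orders rows whose customer_id matches an id in customers. Walk through each order:
  - order 1 (Notebook): customer_id=3 -> matches Carol
  - order 2 (Speaker): customer_id=3 -> matches Carol
  - order 3 (Charger): customer_id=3 -> matches Carol
  - order 4 (Pen): customer_id=5 -> matches Ivan
  - order 5 (Laptop): customer_id=3 -> matches Carol
  - order 6 (Printer): customer_id=2 -> matches Eve
  - order 7 (Tablet): customer_id=NULL, no match -> dropped
  - order 8 (Webcam): customer_id=2 -> matches Eve
  - order 9 (Router): customer_id=NULL, no match -> dropped
So 2 of 9 rows are dropped.

SQL:
SELECT a.product, b.name AS customer
FROM orders a
INNER JOIN customers b ON a.customer_id = b.id

Result:
product  | customer
---------+---------
Notebook | Carol   
Speaker  | Carol   
Charger  | Carol   
Pen      | Ivan    
Laptop   | Carol   
Printer  | Eve     
Webcam   | Eve     


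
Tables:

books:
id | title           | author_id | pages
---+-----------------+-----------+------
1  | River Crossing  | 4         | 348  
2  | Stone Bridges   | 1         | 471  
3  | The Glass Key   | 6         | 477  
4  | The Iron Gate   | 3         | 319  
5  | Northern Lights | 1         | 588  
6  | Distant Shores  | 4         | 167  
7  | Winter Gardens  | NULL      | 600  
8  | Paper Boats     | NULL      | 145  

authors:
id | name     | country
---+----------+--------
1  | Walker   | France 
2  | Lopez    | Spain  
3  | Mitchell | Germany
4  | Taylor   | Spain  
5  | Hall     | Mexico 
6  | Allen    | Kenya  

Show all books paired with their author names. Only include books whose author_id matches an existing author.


INNER JOIN keeps only books rows whose author_id matches an id in authors. Walk through each book:
  - book 1 (River Crossing): author_id=4 -> matches Taylor
  - book 2 (Stone Bridges): author_id=1 -> matches Walker
  - book 3 (The Glass Key): author_id=6 -> matches Allen
  - book 4 (The Iron Gate): author_id=3 -> matches Mitchell
  - book 5 (Northern Lights): author_id=1 -> matches Walker
  - book 6 (Distant Shores): author_id=4 -> matches Taylor
  - book 7 (Winter Gardens): author_id=NULL, no match -> dropped
  - book 8 (Paper Boats): author_id=NULL, no match -> dropped
So 2 of 8 rows are dropped.

SQL:
SELECT a.title, b.name AS author
FROM books a
INNER JOIN authors b ON a.author_id = b.id

Result:
title           | author  
----------------+---------
River Crossing  | Taylor  
Stone Bridges   | Walker  
The Glass Key   | Allen   
The Iron Gate   | Mitchell
Northern Lights | Walker  
Distant Shores  | Taylor  


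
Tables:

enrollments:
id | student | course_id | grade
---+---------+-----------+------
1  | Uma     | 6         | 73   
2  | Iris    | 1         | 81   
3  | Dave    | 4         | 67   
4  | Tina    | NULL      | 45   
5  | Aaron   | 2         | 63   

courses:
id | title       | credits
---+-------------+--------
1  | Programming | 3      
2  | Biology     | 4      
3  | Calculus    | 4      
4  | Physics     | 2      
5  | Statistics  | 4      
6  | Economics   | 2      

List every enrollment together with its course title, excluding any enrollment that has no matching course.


INNER JOIN keeps only enrollments rows whose course_id matches an id in courses. Walk through each enrollment:
  - enrollment 1 (Uma): course_id=6 -> matches Economics
  - enrollment 2 (Iris): course_id=1 -> matches Programming
  - enrollment 3 (Dave): course_id=4 -> matches Physics
  - enrollment 4 (Tina): course_id=NULL, no match -> dropped
  - enrollment 5 (Aaron): course_id=2 -> matches Biology
So 1 of 5 rows is dropped.

SQL:
SELECT a.student, b.title AS course
FROM enrollments a
INNER JOIN courses b ON a.course_id = b.id

Result:
student | course     
--------+------------
Uma     | Economics  
Iris    | Programming
Dave    | Physics    
Aaron   | Biology    


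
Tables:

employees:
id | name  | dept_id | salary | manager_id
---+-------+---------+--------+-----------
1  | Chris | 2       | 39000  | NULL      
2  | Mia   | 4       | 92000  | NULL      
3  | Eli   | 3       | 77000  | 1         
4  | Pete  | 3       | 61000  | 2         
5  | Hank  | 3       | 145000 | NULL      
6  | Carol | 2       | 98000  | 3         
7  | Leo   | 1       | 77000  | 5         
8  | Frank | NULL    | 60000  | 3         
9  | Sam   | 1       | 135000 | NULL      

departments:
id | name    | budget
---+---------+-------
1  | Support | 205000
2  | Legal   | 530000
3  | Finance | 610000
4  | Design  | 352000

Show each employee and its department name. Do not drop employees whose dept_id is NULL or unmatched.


LEFT JOIN keeps every row from employees (the left table); where dept_id has no match in departments, the department columns become NULL. Walk through each employee:
  - employee 1 (Chris): dept_id=2 -> matches Legal
  - employee 2 (Mia): dept_id=4 -> matches Design
  - employee 3 (Eli): dept_id=3 -> matches Finance
  - employee 4 (Pete): dept_id=3 -> matches Finance
  - employee 5 (Hank): dept_id=3 -> matches Finance
  - employee 6 (Carol): dept_id=2 -> matches Legal
  - employee 7 (Leo): dept_id=1 -> matches Support
  - employee 8 (Frank): dept_id=NULL, no match -> kept with NULL
  - employee 9 (Sam): dept_id=1 -> matches Support
All 9 rows appear; 1 has NULL department.

SQL:
SELECT a.name, b.name AS department
FROM employees a
LEFT JOIN departments b ON a.dept_id = b.id

Result:
name  | department
------+-----------
Chris | Legal     
Mia   | Design    
Eli   | Finance   
Pete  | Finance   
Hank  | Finance   
Carol | Legal     
Leo   | Support   
Frank | NULL      
Sam   | Support   


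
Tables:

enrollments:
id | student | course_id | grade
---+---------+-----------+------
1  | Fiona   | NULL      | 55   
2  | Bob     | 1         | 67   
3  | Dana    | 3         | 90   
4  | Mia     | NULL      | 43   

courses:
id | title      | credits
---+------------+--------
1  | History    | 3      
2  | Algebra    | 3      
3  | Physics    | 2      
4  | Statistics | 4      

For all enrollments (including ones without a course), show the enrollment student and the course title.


LEFT JOIN keeps every row from enrollments (the left table); where course_id has no match in courses, the course columns become NULL. Walk through each enrollment:
  - enrollment 1 (Fiona): course_id=NULL, no match -> kept with NULL
  - enrollment 2 (Bob): course_id=1 -> matches History
  - enrollment 3 (Dana): course_id=3 -> matches Physics
  - enrollment 4 (Mia): course_id=NULL, no match -> kept with NULL
All 4 rows appear; 2 have NULL course.

SQL:
SELECT a.student, b.title AS course
FROM enrollments a
LEFT JOIN courses b ON a.course_id = b.id

Result:
student | course 
--------+--------
Fiona   | NULL   
Bob     | History
Dana    | Physics
Mia     | NULL   


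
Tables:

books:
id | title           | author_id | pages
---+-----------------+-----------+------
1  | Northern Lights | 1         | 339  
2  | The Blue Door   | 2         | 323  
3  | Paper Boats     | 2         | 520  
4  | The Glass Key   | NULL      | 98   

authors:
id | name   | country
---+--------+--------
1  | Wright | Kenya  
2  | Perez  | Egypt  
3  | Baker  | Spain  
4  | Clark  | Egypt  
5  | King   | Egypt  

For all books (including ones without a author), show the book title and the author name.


LEFT JOIN keeps every row from books (the left table); where author_id has no match in authors, the author columns become NULL. Walk through each book:
  - book 1 (Northern Lights): author_id=1 -> matches Wright
  - book 2 (The Blue Door): author_id=2 -> matches Perez
  - book 3 (Paper Boats): author_id=2 -> matches Perez
  - book 4 (The Glass Key): author_id=NULL, no match -> kept with NULL
All 4 rows appear; 1 has NULL author.

SQL:
SELECT a.title, b.name AS author
FROM books a
LEFT JOIN authors b ON a.author_id = b.id

Result:
title           | author
----------------+-------
Northern Lights | Wright
The Blue Door   | Perez 
Paper Boats     | Perez 
The Glass Key   | NULL  


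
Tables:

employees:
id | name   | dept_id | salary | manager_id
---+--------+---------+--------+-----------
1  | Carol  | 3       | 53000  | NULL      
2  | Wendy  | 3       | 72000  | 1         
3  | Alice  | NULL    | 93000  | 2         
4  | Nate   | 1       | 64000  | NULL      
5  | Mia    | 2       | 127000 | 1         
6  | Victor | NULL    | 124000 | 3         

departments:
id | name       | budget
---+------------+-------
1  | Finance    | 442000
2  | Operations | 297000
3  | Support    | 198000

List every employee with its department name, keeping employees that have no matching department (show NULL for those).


LEFT JOIN keeps every row from employees (the left table); where dept_id has no match in departments, the department columns become NULL. Walk through each employee:
  - employee 1 (Carol): dept_id=3 -> matches Support
  - employee 2 (Wendy): dept_id=3 -> matches Support
  - employee 3 (Alice): dept_id=NULL, no match -> kept with NULL
  - employee 4 (Nate): dept_id=1 -> matches Finance
  - employee 5 (Mia): dept_id=2 -> matches Operations
  - employee 6 (Victor): dept_id=NULL, no match -> kept with NULL
All 6 rows appear; 2 have NULL department.

SQL:
SELECT a.name, b.name AS department
FROM employees a
LEFT JOIN departments b ON a.dept_id = b.id

Result:
name   | department
-------+-----------
Carol  | Support   
Wendy  | Support   
Alice  | NULL      
Nate   | Finance   
Mia    | Operations
Victor | NULL      


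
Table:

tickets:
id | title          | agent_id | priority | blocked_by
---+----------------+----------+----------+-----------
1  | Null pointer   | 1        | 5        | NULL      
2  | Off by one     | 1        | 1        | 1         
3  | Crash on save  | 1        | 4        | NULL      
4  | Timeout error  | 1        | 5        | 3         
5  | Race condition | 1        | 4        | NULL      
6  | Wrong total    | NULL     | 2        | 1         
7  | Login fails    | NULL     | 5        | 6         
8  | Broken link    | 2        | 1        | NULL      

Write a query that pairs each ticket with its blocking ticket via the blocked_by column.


This is a self-join: tickets is joined to a second copy of itself, matching each row's blocked_by to another row's id. Use LEFT JOIN so rows with blocked_by=NULL are kept.
  - ticket 1 (Null pointer): blocked_by=NULL -> NULL
  - ticket 2 (Off by one): blocked_by=1 -> Null pointer
  - ticket 3 (Crash on save): blocked_by=NULL -> NULL
  - ticket 4 (Timeout error): blocked_by=3 -> Crash on save
  - ticket 5 (Race condition): blocked_by=NULL -> NULL
  - ticket 6 (Wrong total): blocked_by=1 -> Null pointer
  - ticket 7 (Login fails): blocked_by=6 -> Wrong total
  - ticket 8 (Broken link): blocked_by=NULL -> NULL

SQL:
SELECT a.title AS item, b.title AS blocked_by
FROM tickets a
LEFT JOIN tickets b ON a.blocked_by = b.id

Result:
item           | blocked_by   
---------------+--------------
Null pointer   | NULL         
Off by one     | Null pointer 
Crash on save  | NULL         
Timeout error  | Crash on save
Race condition | NULL         
Wrong total    | Null pointer 
Login fails    | Wrong total  
Broken link    | NULL         
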